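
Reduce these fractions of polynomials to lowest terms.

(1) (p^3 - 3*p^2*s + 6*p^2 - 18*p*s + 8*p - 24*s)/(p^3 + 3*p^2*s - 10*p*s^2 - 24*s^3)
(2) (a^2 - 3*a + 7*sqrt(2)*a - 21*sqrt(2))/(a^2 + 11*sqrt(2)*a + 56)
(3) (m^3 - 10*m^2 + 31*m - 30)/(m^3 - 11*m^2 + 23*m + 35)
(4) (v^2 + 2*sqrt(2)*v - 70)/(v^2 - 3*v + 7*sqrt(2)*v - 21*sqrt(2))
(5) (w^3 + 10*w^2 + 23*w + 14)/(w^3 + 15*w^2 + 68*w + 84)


(1) = (p^2 + 6*p + 8)/(p^2 + 6*p*s + 8*s^2)
(2) = (a - 3)/(a + 4*sqrt(2))
(3) = (m^2 - 5*m + 6)/(m^2 - 6*m - 7)
(4) = (v - 5*sqrt(2))/(v - 3)
(5) = (w + 1)/(w + 6)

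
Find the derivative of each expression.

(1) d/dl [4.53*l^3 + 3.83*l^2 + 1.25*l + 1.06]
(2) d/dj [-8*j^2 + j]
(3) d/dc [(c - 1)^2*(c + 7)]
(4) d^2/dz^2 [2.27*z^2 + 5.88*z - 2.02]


(1) = 13.59*l^2 + 7.66*l + 1.25
(2) = 1 - 16*j
(3) = (c - 1)*(3*c + 13)
(4) = 4.54000000000000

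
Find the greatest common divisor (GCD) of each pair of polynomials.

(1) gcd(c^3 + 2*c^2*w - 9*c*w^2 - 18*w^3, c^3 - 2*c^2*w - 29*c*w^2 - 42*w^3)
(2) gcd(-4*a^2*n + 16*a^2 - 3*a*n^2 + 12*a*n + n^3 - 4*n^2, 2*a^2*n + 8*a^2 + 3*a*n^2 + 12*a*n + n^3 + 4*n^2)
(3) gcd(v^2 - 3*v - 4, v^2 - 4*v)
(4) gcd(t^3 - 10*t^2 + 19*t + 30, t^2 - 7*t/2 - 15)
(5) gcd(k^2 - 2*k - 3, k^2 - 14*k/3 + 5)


(1) = c^2 + 5*c*w + 6*w^2
(2) = a + n
(3) = gcd((v - 4)*(v + 1), v*(v - 4)) = v - 4
(4) = t - 6
(5) = gcd((k - 3)*(k + 1), (k - 3)*(k - 5/3)) = k - 3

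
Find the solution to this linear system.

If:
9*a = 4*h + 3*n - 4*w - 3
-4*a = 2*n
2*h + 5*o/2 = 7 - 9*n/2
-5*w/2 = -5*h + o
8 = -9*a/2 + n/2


Then:
a = -16/11
h = 373/132
n = 32/11
o = -155/33
w = 497/66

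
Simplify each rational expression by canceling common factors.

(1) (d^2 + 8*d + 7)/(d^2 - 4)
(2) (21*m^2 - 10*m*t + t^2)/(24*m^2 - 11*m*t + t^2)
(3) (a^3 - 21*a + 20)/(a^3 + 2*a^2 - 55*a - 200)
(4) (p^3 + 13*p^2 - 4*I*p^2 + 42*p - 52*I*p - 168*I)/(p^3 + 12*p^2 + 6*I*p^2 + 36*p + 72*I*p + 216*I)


(1) = (d^2 + 8*d + 7)/(d^2 - 4)
(2) = (-7*m + t)/(-8*m + t)
(3) = (a^2 - 5*a + 4)/(a^2 - 3*a - 40)
(4) = (p^2 + p*(7 - 4*I) - 28*I)/(p^2 + p*(6 + 6*I) + 36*I)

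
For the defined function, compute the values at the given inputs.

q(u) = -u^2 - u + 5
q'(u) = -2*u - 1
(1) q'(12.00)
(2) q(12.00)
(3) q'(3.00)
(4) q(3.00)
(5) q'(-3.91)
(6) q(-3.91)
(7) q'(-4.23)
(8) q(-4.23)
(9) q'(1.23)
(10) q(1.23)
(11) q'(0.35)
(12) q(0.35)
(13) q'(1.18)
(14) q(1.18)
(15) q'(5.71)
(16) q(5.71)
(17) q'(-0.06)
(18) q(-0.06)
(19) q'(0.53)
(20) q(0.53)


(1) = -25.00
(2) = -151.00
(3) = -7.00
(4) = -7.00
(5) = 6.82
(6) = -6.38
(7) = 7.46
(8) = -8.66
(9) = -3.46
(10) = 2.26
(11) = -1.70
(12) = 4.53
(13) = -3.36
(14) = 2.43
(15) = -12.42
(16) = -33.31
(17) = -0.88
(18) = 5.06
(19) = -2.06
(20) = 4.19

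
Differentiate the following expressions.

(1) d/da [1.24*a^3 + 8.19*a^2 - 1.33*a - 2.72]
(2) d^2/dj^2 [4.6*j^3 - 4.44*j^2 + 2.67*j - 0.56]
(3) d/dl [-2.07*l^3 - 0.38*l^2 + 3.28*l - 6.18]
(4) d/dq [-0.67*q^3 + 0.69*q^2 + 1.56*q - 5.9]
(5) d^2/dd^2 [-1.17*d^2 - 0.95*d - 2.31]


(1) = 3.72*a^2 + 16.38*a - 1.33
(2) = 27.6*j - 8.88
(3) = -6.21*l^2 - 0.76*l + 3.28
(4) = -2.01*q^2 + 1.38*q + 1.56
(5) = -2.34000000000000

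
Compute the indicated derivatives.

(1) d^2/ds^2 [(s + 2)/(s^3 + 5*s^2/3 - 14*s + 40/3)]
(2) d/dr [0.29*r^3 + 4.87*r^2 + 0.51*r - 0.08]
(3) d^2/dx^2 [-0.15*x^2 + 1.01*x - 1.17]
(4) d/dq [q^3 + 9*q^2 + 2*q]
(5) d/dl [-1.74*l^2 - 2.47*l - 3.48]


(1) = 6*((s + 2)*(9*s^2 + 10*s - 42)^2 + (-9*s^2 - 10*s - (s + 2)*(9*s + 5) + 42)*(3*s^3 + 5*s^2 - 42*s + 40))/(3*s^3 + 5*s^2 - 42*s + 40)^3
(2) = 0.87*r^2 + 9.74*r + 0.51
(3) = -0.300000000000000
(4) = 3*q^2 + 18*q + 2
(5) = -3.48*l - 2.47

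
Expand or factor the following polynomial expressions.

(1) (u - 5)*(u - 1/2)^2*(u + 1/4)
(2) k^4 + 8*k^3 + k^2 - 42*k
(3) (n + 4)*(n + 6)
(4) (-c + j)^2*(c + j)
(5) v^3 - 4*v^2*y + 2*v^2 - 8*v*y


(1) = u^4 - 23*u^3/4 + 15*u^2/4 + u/16 - 5/16
(2) = k*(k - 2)*(k + 3)*(k + 7)
(3) = n^2 + 10*n + 24
(4) = c^3 - c^2*j - c*j^2 + j^3
(5) = v*(v + 2)*(v - 4*y)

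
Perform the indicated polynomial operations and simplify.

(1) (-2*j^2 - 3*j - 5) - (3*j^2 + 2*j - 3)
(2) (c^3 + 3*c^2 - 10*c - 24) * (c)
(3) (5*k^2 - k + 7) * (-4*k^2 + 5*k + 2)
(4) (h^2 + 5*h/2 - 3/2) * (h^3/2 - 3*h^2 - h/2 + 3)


(1) = -5*j^2 - 5*j - 2
(2) = c^4 + 3*c^3 - 10*c^2 - 24*c
(3) = -20*k^4 + 29*k^3 - 23*k^2 + 33*k + 14
(4) = h^5/2 - 7*h^4/4 - 35*h^3/4 + 25*h^2/4 + 33*h/4 - 9/2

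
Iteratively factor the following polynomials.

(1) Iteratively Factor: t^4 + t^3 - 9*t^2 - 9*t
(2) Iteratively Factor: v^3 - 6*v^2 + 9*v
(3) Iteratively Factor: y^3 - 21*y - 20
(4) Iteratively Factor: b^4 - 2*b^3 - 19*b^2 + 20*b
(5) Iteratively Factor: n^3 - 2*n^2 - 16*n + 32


(1) = (t + 1)*(t^3 - 9*t) = (t + 1)*(t + 3)*(t^2 - 3*t) = t*(t + 1)*(t + 3)*(t - 3)
(2) = (v - 3)*(v^2 - 3*v) = v*(v - 3)*(v - 3)
(3) = (y + 1)*(y^2 - y - 20) = (y + 1)*(y + 4)*(y - 5)
(4) = (b - 5)*(b^3 + 3*b^2 - 4*b) = b*(b - 5)*(b^2 + 3*b - 4) = b*(b - 5)*(b + 4)*(b - 1)
(5) = (n - 4)*(n^2 + 2*n - 8) = (n - 4)*(n - 2)*(n + 4)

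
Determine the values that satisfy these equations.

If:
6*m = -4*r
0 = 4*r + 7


Then:
m = 7/6
r = -7/4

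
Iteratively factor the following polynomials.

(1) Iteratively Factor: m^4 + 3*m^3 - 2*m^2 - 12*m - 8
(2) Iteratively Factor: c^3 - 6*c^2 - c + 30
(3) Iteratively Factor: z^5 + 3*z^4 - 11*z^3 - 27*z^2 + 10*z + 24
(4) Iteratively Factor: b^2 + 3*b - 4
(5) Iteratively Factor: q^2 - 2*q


(1) = (m + 2)*(m^3 + m^2 - 4*m - 4) = (m + 2)^2*(m^2 - m - 2) = (m + 1)*(m + 2)^2*(m - 2)
(2) = (c - 3)*(c^2 - 3*c - 10) = (c - 3)*(c + 2)*(c - 5)
(3) = (z + 2)*(z^4 + z^3 - 13*z^2 - z + 12) = (z - 1)*(z + 2)*(z^3 + 2*z^2 - 11*z - 12) = (z - 1)*(z + 2)*(z + 4)*(z^2 - 2*z - 3) = (z - 1)*(z + 1)*(z + 2)*(z + 4)*(z - 3)
(4) = (b - 1)*(b + 4)
(5) = (q)*(q - 2)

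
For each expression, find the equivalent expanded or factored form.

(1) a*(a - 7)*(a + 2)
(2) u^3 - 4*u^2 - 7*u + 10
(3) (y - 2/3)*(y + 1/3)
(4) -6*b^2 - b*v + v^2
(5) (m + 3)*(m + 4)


(1) = a^3 - 5*a^2 - 14*a
(2) = (u - 5)*(u - 1)*(u + 2)
(3) = y^2 - y/3 - 2/9
(4) = (-3*b + v)*(2*b + v)
(5) = m^2 + 7*m + 12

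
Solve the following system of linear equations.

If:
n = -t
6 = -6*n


Then:
n = -1
t = 1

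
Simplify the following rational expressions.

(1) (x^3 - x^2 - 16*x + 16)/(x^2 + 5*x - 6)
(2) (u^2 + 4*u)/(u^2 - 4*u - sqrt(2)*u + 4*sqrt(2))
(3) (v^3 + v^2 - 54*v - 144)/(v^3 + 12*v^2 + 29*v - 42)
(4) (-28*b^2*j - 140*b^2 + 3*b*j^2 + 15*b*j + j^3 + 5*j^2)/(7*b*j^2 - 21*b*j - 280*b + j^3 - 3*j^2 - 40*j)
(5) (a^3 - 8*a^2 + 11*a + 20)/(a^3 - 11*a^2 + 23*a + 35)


(1) = (x^2 - 16)/(x + 6)
(2) = (u^2 + 4*u)/(u^2 + u*(-4 - sqrt(2)) + 4*sqrt(2))
(3) = (v^2 - 5*v - 24)/(v^2 + 6*v - 7)
(4) = (-4*b + j)/(j - 8)
(5) = (a - 4)/(a - 7)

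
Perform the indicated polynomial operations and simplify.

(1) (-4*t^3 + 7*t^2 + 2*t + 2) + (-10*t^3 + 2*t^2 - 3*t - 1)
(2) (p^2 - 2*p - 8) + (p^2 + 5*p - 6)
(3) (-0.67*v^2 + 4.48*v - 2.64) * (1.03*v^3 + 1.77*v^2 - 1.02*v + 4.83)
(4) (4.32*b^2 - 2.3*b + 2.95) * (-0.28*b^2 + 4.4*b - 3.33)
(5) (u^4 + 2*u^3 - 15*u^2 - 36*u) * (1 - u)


(1) = -14*t^3 + 9*t^2 - t + 1
(2) = 2*p^2 + 3*p - 14
(3) = -0.6901*v^5 + 3.4285*v^4 + 5.8938*v^3 - 12.4785*v^2 + 24.3312*v - 12.7512
(4) = -1.2096*b^4 + 19.652*b^3 - 25.3316*b^2 + 20.639*b - 9.8235
(5) = -u^5 - u^4 + 17*u^3 + 21*u^2 - 36*u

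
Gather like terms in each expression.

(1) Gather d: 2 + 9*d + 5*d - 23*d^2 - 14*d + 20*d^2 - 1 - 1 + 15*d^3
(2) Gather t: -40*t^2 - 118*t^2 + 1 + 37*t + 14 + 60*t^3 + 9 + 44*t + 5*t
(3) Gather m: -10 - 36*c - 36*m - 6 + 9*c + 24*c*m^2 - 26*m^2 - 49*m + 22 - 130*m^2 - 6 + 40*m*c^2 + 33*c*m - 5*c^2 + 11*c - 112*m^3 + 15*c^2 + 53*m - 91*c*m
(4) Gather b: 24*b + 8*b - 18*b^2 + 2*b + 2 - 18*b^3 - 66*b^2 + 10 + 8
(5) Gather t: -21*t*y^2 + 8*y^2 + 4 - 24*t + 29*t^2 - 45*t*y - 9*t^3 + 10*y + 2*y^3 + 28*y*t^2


(1) = 15*d^3 - 3*d^2
(2) = 60*t^3 - 158*t^2 + 86*t + 24
(3) = 10*c^2 - 16*c - 112*m^3 + m^2*(24*c - 156) + m*(40*c^2 - 58*c - 32)
(4) = -18*b^3 - 84*b^2 + 34*b + 20
(5) = -9*t^3 + t^2*(28*y + 29) + t*(-21*y^2 - 45*y - 24) + 2*y^3 + 8*y^2 + 10*y + 4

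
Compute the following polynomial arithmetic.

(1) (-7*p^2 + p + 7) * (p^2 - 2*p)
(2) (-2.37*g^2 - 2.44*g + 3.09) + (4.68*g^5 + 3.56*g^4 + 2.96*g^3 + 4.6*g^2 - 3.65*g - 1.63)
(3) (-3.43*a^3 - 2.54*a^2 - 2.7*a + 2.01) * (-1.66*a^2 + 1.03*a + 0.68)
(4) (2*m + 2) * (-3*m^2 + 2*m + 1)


(1) = -7*p^4 + 15*p^3 + 5*p^2 - 14*p
(2) = 4.68*g^5 + 3.56*g^4 + 2.96*g^3 + 2.23*g^2 - 6.09*g + 1.46
(3) = 5.6938*a^5 + 0.6835*a^4 - 0.4666*a^3 - 7.8448*a^2 + 0.2343*a + 1.3668
(4) = -6*m^3 - 2*m^2 + 6*m + 2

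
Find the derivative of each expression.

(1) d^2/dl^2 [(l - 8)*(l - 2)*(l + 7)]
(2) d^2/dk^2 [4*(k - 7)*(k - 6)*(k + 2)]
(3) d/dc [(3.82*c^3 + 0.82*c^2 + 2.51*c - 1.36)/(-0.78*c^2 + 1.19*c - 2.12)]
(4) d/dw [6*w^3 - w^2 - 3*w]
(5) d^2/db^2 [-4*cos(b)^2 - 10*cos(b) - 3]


(1) = 6*l - 6
(2) = 24*k - 88
(3) = (-2.9796*c^4 + 9.0916*c^3 - 21.3616*c^2 - 5.5984*c - 3.7028)/(0.6084*c^4 - 1.8564*c^3 + 4.7233*c^2 - 5.0456*c + 4.4944)
(4) = 18*w^2 - 2*w - 3
(5) = 10*cos(b) + 8*cos(2*b)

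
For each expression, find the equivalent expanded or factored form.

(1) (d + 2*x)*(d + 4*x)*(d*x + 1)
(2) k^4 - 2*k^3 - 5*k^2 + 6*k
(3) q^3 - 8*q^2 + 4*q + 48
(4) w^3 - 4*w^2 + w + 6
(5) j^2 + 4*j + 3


(1) = d^3*x + 6*d^2*x^2 + d^2 + 8*d*x^3 + 6*d*x + 8*x^2
(2) = k*(k - 3)*(k - 1)*(k + 2)
(3) = (q - 6)*(q - 4)*(q + 2)
(4) = (w - 3)*(w - 2)*(w + 1)
(5) = (j + 1)*(j + 3)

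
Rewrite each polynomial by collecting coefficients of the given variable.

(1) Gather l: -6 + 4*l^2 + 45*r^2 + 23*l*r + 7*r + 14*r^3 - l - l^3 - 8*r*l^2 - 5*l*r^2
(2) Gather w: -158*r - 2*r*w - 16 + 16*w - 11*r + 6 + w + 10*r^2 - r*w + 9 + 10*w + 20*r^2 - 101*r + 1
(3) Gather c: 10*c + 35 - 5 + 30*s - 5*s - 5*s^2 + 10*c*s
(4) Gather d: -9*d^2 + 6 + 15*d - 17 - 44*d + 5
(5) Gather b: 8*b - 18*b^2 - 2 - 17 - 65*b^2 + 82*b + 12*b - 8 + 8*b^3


(1) = -l^3 + l^2*(4 - 8*r) + l*(-5*r^2 + 23*r - 1) + 14*r^3 + 45*r^2 + 7*r - 6
(2) = 30*r^2 - 270*r + w*(27 - 3*r)
(3) = c*(10*s + 10) - 5*s^2 + 25*s + 30
(4) = -9*d^2 - 29*d - 6
(5) = 8*b^3 - 83*b^2 + 102*b - 27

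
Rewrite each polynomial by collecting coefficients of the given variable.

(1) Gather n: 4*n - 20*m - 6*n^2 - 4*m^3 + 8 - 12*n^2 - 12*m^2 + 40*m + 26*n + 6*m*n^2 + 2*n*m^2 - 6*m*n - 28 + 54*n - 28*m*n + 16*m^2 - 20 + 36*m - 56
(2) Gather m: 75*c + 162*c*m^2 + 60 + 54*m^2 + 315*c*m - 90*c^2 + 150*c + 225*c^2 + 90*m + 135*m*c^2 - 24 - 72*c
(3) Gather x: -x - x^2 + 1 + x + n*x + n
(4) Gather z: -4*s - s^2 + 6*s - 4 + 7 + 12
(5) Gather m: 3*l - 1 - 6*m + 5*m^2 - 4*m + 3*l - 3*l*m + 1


(1) = -4*m^3 + 4*m^2 + 56*m + n^2*(6*m - 18) + n*(2*m^2 - 34*m + 84) - 96
(2) = 135*c^2 + 153*c + m^2*(162*c + 54) + m*(135*c^2 + 315*c + 90) + 36
(3) = n*x + n - x^2 + 1
(4) = -s^2 + 2*s + 15
(5) = 6*l + 5*m^2 + m*(-3*l - 10)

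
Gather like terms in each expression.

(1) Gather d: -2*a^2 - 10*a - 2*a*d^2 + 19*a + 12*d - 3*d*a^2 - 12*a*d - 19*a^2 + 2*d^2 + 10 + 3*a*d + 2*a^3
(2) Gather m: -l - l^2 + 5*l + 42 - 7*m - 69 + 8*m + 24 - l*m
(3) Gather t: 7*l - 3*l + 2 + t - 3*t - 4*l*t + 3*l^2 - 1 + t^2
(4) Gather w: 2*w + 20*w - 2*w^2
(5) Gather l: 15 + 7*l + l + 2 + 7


(1) = 2*a^3 - 21*a^2 + 9*a + d^2*(2 - 2*a) + d*(-3*a^2 - 9*a + 12) + 10
(2) = -l^2 + 4*l + m*(1 - l) - 3
(3) = 3*l^2 + 4*l + t^2 + t*(-4*l - 2) + 1
(4) = -2*w^2 + 22*w
(5) = 8*l + 24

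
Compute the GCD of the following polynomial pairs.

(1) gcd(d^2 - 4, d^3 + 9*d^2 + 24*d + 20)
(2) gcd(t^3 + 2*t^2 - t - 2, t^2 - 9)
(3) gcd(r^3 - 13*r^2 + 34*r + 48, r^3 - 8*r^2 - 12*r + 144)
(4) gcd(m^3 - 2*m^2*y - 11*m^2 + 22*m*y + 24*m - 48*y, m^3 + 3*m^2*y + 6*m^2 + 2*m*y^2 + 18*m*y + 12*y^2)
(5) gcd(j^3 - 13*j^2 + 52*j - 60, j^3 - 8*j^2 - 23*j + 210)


(1) = gcd((d - 2)*(d + 2), (d + 2)^2*(d + 5)) = d + 2
(2) = 1
(3) = gcd((r - 8)*(r - 6)*(r + 1), (r - 6)^2*(r + 4)) = r - 6
(4) = gcd((m - 8)*(m - 3)*(m - 2*y), (m + 6)*(m + y)*(m + 2*y)) = 1
(5) = j - 6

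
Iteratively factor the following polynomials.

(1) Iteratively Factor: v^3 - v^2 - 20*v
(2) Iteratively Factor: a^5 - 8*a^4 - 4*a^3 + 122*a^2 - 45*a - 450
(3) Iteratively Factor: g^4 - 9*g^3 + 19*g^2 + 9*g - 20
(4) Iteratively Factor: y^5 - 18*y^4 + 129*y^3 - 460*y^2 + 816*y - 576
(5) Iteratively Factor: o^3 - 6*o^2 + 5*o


(1) = (v)*(v^2 - v - 20) = v*(v - 5)*(v + 4)
(2) = (a - 5)*(a^4 - 3*a^3 - 19*a^2 + 27*a + 90) = (a - 5)*(a + 2)*(a^3 - 5*a^2 - 9*a + 45) = (a - 5)*(a - 3)*(a + 2)*(a^2 - 2*a - 15) = (a - 5)*(a - 3)*(a + 2)*(a + 3)*(a - 5)
(3) = (g - 5)*(g^3 - 4*g^2 - g + 4) = (g - 5)*(g - 1)*(g^2 - 3*g - 4) = (g - 5)*(g - 1)*(g + 1)*(g - 4)
(4) = (y - 3)*(y^4 - 15*y^3 + 84*y^2 - 208*y + 192) = (y - 4)*(y - 3)*(y^3 - 11*y^2 + 40*y - 48) = (y - 4)*(y - 3)^2*(y^2 - 8*y + 16) = (y - 4)^2*(y - 3)^2*(y - 4)
(5) = (o)*(o^2 - 6*o + 5) = o*(o - 5)*(o - 1)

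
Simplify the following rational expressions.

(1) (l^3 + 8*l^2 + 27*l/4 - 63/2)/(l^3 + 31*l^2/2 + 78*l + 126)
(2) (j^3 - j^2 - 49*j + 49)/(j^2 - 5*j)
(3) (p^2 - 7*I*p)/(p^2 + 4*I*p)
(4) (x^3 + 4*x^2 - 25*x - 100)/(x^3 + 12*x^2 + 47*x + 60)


(1) = (2*l - 3)/(2*l + 12)
(2) = (j^3 - j^2 - 49*j + 49)/(j^2 - 5*j)
(3) = (p - 7*I)/(p + 4*I)
(4) = (x - 5)/(x + 3)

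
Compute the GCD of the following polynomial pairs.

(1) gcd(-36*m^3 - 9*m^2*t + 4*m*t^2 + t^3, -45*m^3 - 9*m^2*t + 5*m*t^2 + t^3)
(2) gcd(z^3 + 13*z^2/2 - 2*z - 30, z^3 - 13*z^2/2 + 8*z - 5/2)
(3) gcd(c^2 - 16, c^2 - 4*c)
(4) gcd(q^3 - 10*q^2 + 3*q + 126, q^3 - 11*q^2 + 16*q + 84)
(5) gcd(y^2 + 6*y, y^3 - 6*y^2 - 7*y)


(1) = gcd((-3*m + t)*(3*m + t)*(4*m + t), (-3*m + t)*(3*m + t)*(5*m + t)) = -9*m^2 + t^2
(2) = gcd((z - 2)*(z + 5/2)*(z + 6), (z - 5)*(z - 1)*(z - 1/2)) = 1
(3) = c - 4
(4) = gcd((q - 7)*(q - 6)*(q + 3), (q - 7)*(q - 6)*(q + 2)) = q^2 - 13*q + 42
(5) = y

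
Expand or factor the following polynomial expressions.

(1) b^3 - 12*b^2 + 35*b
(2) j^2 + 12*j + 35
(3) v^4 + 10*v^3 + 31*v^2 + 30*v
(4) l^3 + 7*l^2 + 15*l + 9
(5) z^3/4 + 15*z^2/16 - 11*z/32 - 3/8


(1) = b*(b - 7)*(b - 5)
(2) = (j + 5)*(j + 7)
(3) = v*(v + 2)*(v + 3)*(v + 5)
(4) = (l + 1)*(l + 3)^2
(5) = (z/4 + 1)*(z - 3/4)*(z + 1/2)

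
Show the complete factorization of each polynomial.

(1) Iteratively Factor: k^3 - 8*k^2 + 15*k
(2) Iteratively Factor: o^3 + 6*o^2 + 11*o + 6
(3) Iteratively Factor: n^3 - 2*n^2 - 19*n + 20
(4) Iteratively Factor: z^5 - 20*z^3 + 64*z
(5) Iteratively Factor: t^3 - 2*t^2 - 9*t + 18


(1) = (k - 3)*(k^2 - 5*k) = (k - 5)*(k - 3)*(k)
(2) = (o + 3)*(o^2 + 3*o + 2) = (o + 1)*(o + 3)*(o + 2)
(3) = (n - 5)*(n^2 + 3*n - 4) = (n - 5)*(n - 1)*(n + 4)
(4) = (z)*(z^4 - 20*z^2 + 64) = z*(z - 2)*(z^3 + 2*z^2 - 16*z - 32) = z*(z - 4)*(z - 2)*(z^2 + 6*z + 8) = z*(z - 4)*(z - 2)*(z + 2)*(z + 4)
(5) = (t + 3)*(t^2 - 5*t + 6) = (t - 3)*(t + 3)*(t - 2)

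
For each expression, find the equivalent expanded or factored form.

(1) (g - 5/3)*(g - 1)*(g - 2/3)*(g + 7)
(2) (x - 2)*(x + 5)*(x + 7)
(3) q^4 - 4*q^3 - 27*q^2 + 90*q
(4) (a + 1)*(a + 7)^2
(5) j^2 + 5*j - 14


(1) = g^4 + 11*g^3/3 - 179*g^2/9 + 23*g - 70/9
(2) = x^3 + 10*x^2 + 11*x - 70
(3) = q*(q - 6)*(q - 3)*(q + 5)
(4) = a^3 + 15*a^2 + 63*a + 49
(5) = (j - 2)*(j + 7)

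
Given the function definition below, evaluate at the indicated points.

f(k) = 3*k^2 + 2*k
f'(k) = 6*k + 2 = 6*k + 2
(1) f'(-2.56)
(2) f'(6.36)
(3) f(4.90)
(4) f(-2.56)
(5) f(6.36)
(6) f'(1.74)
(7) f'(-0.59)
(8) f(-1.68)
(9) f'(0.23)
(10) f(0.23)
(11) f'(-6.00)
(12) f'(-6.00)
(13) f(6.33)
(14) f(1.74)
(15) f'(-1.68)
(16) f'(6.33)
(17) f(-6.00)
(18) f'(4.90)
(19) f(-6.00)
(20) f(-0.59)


(1) = -13.36
(2) = 40.16
(3) = 81.83
(4) = 14.54
(5) = 134.07
(6) = 12.44
(7) = -1.54
(8) = 5.11
(9) = 3.38
(10) = 0.62
(11) = -34.00
(12) = -34.00
(13) = 132.87
(14) = 12.56
(15) = -8.08
(16) = 39.98
(17) = 96.00
(18) = 31.40
(19) = 96.00
(20) = -0.14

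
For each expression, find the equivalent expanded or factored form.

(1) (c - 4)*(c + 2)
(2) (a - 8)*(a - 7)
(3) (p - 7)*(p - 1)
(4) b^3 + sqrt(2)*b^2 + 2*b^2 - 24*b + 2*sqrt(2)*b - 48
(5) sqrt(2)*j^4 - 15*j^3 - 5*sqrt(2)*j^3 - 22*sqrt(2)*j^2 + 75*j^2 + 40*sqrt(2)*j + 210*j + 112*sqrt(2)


(1) = c^2 - 2*c - 8
(2) = a^2 - 15*a + 56
(3) = p^2 - 8*p + 7
(4) = (b + 2)*(b - 3*sqrt(2))*(b + 4*sqrt(2))
(5) = (j - 7)*(j + 2)*(j - 8*sqrt(2))*(sqrt(2)*j + 1)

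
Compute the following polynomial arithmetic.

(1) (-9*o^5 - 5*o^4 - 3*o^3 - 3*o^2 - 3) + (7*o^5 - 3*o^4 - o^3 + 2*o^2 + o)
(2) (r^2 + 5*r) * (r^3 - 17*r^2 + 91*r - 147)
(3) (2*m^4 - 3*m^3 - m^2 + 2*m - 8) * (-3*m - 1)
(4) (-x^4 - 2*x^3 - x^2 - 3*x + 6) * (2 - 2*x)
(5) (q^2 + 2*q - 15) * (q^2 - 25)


(1) = -2*o^5 - 8*o^4 - 4*o^3 - o^2 + o - 3
(2) = r^5 - 12*r^4 + 6*r^3 + 308*r^2 - 735*r
(3) = -6*m^5 + 7*m^4 + 6*m^3 - 5*m^2 + 22*m + 8
(4) = 2*x^5 + 2*x^4 - 2*x^3 + 4*x^2 - 18*x + 12
(5) = q^4 + 2*q^3 - 40*q^2 - 50*q + 375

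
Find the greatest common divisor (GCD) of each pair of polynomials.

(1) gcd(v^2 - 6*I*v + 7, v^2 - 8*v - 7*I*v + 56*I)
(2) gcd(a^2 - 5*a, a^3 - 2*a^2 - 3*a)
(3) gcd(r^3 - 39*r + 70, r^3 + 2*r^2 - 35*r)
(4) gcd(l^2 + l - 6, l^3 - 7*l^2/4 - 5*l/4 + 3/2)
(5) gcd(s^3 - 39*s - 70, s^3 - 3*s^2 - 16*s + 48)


(1) = gcd((v - 7*I)*(v + I), (v - 8)*(v - 7*I)) = v - 7*I
(2) = a
(3) = r^2 + 2*r - 35
(4) = l - 2
(5) = gcd((s - 7)*(s + 2)*(s + 5), (s - 4)*(s - 3)*(s + 4)) = 1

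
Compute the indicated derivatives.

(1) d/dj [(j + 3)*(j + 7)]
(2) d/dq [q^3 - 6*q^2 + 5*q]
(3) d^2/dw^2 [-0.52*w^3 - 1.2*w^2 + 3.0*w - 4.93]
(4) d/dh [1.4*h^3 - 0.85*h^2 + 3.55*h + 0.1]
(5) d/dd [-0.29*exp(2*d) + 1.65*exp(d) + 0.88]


(1) = 2*j + 10
(2) = 3*q^2 - 12*q + 5
(3) = -3.12*w - 2.4
(4) = 4.2*h^2 - 1.7*h + 3.55
(5) = (1.65 - 0.58*exp(d))*exp(d)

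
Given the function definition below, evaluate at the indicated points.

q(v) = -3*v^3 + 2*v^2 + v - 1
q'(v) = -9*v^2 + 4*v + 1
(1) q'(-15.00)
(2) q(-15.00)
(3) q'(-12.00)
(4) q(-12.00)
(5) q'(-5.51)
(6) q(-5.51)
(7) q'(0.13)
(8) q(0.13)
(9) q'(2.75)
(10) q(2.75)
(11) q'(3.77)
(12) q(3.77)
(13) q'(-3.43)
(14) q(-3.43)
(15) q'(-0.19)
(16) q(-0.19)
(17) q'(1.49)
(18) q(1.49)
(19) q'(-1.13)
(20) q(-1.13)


(1) = -2084.00
(2) = 10559.00
(3) = -1343.00
(4) = 5459.00
(5) = -294.28
(6) = 556.06
(7) = 1.37
(8) = -0.84
(9) = -56.06
(10) = -45.52
(11) = -111.84
(12) = -129.55
(13) = -118.60
(14) = 140.16
(15) = -0.08
(16) = -1.10
(17) = -13.02
(18) = -4.99
(19) = -15.01
(20) = 4.75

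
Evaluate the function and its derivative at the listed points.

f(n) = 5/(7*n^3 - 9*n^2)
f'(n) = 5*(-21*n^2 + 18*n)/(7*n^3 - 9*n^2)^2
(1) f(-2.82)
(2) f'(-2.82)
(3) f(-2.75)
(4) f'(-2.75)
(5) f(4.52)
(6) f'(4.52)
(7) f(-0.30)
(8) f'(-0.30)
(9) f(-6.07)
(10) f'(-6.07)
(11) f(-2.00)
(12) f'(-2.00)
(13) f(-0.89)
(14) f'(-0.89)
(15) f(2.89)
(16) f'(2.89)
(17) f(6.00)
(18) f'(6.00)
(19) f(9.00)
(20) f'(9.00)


(1) = -0.02
(2) = -0.02
(3) = -0.02
(4) = -0.02
(5) = 0.01
(6) = -0.01
(7) = -5.01
(8) = -36.52
(9) = -0.00
(10) = -0.00
(11) = -0.05
(12) = -0.07
(13) = -0.41
(14) = -1.12
(15) = 0.05
(16) = -0.07
(17) = 0.00
(18) = -0.00
(19) = 0.00
(20) = -0.00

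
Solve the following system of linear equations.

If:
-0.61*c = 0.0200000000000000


Then:
c = -0.03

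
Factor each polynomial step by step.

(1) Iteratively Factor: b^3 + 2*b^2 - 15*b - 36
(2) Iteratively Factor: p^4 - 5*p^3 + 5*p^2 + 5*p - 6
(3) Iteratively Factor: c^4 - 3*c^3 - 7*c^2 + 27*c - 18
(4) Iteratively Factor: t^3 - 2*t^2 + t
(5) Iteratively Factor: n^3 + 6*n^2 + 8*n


(1) = (b + 3)*(b^2 - b - 12) = (b - 4)*(b + 3)*(b + 3)
(2) = (p - 3)*(p^3 - 2*p^2 - p + 2) = (p - 3)*(p - 2)*(p^2 - 1) = (p - 3)*(p - 2)*(p + 1)*(p - 1)
(3) = (c - 3)*(c^3 - 7*c + 6) = (c - 3)*(c - 2)*(c^2 + 2*c - 3) = (c - 3)*(c - 2)*(c + 3)*(c - 1)
(4) = (t - 1)*(t^2 - t) = t*(t - 1)*(t - 1)
(5) = (n + 2)*(n^2 + 4*n) = n*(n + 2)*(n + 4)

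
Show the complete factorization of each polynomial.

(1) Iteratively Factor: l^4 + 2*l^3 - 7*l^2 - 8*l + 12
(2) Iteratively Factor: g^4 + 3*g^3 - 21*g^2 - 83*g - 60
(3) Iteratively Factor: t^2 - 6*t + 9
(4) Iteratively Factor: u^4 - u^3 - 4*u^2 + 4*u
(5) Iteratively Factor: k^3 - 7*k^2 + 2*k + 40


(1) = (l + 3)*(l^3 - l^2 - 4*l + 4) = (l + 2)*(l + 3)*(l^2 - 3*l + 2) = (l - 1)*(l + 2)*(l + 3)*(l - 2)
(2) = (g + 4)*(g^3 - g^2 - 17*g - 15) = (g - 5)*(g + 4)*(g^2 + 4*g + 3) = (g - 5)*(g + 1)*(g + 4)*(g + 3)
(3) = (t - 3)*(t - 3)
(4) = (u - 1)*(u^3 - 4*u) = (u - 1)*(u + 2)*(u^2 - 2*u) = u*(u - 1)*(u + 2)*(u - 2)
(5) = (k - 5)*(k^2 - 2*k - 8) = (k - 5)*(k - 4)*(k + 2)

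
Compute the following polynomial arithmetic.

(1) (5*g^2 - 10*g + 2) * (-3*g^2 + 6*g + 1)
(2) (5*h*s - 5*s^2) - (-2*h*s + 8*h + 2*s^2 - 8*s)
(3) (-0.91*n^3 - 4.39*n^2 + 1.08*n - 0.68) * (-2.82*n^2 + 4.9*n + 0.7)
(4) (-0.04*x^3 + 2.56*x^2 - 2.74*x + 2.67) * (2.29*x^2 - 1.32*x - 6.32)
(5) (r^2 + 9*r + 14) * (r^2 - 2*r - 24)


(1) = -15*g^4 + 60*g^3 - 61*g^2 + 2*g + 2
(2) = 7*h*s - 8*h - 7*s^2 + 8*s
(3) = 2.5662*n^5 + 7.9208*n^4 - 25.1936*n^3 + 4.1366*n^2 - 2.576*n - 0.476
(4) = -0.0916*x^5 + 5.9152*x^4 - 9.401*x^3 - 6.4481*x^2 + 13.7924*x - 16.8744
(5) = r^4 + 7*r^3 - 28*r^2 - 244*r - 336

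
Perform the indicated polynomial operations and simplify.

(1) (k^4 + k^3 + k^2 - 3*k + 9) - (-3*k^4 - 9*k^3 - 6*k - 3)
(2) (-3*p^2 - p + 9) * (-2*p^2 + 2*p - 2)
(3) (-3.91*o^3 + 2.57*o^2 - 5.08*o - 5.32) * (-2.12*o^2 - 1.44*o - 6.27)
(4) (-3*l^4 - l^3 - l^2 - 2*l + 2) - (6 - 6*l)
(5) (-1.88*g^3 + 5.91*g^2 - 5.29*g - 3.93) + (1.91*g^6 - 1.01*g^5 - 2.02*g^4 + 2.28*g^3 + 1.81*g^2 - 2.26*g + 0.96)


(1) = 4*k^4 + 10*k^3 + k^2 + 3*k + 12
(2) = 6*p^4 - 4*p^3 - 14*p^2 + 20*p - 18
(3) = 8.2892*o^5 + 0.182*o^4 + 31.5845*o^3 + 2.4797*o^2 + 39.5124*o + 33.3564
(4) = -3*l^4 - l^3 - l^2 + 4*l - 4
(5) = 1.91*g^6 - 1.01*g^5 - 2.02*g^4 + 0.4*g^3 + 7.72*g^2 - 7.55*g - 2.97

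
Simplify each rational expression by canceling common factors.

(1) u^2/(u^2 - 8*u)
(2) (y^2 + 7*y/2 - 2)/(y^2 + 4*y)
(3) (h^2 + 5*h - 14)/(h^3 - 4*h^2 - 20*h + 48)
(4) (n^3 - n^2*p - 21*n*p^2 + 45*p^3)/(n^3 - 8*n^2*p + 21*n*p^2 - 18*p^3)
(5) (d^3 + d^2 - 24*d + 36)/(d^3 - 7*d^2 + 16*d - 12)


(1) = u/(u - 8)
(2) = (2*y - 1)/(2*y)
(3) = (h + 7)/(h^2 - 2*h - 24)
(4) = (-n - 5*p)/(-n + 2*p)
(5) = (d + 6)/(d - 2)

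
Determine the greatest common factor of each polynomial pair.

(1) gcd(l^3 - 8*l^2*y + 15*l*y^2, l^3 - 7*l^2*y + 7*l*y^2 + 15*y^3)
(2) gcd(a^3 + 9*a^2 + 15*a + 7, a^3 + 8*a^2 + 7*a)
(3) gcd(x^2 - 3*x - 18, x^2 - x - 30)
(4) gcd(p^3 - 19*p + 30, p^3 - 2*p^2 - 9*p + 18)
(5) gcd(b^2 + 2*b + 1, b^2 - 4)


(1) = l^2 - 8*l*y + 15*y^2
(2) = a^2 + 8*a + 7
(3) = x - 6
(4) = gcd((p - 3)*(p - 2)*(p + 5), (p - 3)*(p - 2)*(p + 3)) = p^2 - 5*p + 6
(5) = 1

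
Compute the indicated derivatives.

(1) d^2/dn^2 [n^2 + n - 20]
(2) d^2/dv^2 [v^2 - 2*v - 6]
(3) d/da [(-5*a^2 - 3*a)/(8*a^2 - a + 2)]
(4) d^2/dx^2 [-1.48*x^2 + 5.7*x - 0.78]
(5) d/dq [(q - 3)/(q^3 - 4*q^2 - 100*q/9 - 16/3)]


(1) = 2
(2) = 2
(3) = (29*a^2 - 20*a - 6)/(64*a^4 - 16*a^3 + 33*a^2 - 4*a + 4)
(4) = -2.96000000000000
(5) = 27*(-6*q^3 + 39*q^2 - 72*q - 116)/(81*q^6 - 648*q^5 - 504*q^4 + 6336*q^3 + 13456*q^2 + 9600*q + 2304)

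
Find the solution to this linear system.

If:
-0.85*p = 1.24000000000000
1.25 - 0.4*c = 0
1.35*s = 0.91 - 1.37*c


Then:
c = 3.12
p = -1.46
s = -2.50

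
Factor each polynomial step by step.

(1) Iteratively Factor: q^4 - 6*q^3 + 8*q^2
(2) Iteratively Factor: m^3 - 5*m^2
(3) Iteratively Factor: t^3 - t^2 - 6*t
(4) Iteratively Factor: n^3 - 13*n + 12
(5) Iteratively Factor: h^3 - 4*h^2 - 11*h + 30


(1) = (q)*(q^3 - 6*q^2 + 8*q) = q*(q - 2)*(q^2 - 4*q) = q^2*(q - 2)*(q - 4)
(2) = (m)*(m^2 - 5*m) = m*(m - 5)*(m)
(3) = (t + 2)*(t^2 - 3*t) = (t - 3)*(t + 2)*(t)
(4) = (n - 3)*(n^2 + 3*n - 4) = (n - 3)*(n + 4)*(n - 1)
(5) = (h - 2)*(h^2 - 2*h - 15) = (h - 2)*(h + 3)*(h - 5)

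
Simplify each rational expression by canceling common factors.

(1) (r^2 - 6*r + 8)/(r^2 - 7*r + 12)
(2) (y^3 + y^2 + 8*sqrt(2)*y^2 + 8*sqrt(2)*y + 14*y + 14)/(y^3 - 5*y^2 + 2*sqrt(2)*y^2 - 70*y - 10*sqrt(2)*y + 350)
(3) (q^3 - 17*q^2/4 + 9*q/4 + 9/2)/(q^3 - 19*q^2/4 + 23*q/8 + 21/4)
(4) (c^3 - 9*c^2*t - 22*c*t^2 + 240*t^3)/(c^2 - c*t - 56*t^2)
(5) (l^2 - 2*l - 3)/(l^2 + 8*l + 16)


(1) = (r - 2)/(r - 3)
(2) = (y^2 + y*(1 + sqrt(2)) + sqrt(2))/(y^2 + y*(-5*sqrt(2) - 5) + 25*sqrt(2))
(3) = (2*q - 6)/(2*q - 7)
(4) = (c^2 - c*t - 30*t^2)/(c + 7*t)
(5) = (l^2 - 2*l - 3)/(l^2 + 8*l + 16)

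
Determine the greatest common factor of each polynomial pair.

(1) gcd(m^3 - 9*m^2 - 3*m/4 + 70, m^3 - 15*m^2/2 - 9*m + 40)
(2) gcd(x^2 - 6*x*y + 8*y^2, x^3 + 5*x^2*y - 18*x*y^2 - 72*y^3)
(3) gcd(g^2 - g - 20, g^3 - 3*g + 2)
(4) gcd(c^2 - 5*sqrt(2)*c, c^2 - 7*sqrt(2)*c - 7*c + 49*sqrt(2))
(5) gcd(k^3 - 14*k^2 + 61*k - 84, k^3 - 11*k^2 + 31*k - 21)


(1) = m^2 - 11*m/2 - 20
(2) = x - 4*y
(3) = gcd((g - 5)*(g + 4), (g - 1)^2*(g + 2)) = 1
(4) = gcd(c*(c - 5*sqrt(2)), (c - 7)*(c - 7*sqrt(2))) = 1
(5) = k^2 - 10*k + 21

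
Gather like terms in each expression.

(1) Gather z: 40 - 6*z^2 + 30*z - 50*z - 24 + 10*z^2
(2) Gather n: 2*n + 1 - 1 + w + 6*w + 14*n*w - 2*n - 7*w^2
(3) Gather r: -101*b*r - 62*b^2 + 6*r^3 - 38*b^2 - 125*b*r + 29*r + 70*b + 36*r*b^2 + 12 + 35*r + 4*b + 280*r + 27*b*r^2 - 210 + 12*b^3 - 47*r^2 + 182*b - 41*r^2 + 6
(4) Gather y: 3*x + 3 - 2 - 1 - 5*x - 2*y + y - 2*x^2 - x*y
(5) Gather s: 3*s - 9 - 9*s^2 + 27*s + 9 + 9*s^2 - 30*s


(1) = 4*z^2 - 20*z + 16
(2) = 14*n*w - 7*w^2 + 7*w
(3) = 12*b^3 - 100*b^2 + 256*b + 6*r^3 + r^2*(27*b - 88) + r*(36*b^2 - 226*b + 344) - 192
(4) = -2*x^2 - 2*x + y*(-x - 1)
(5) = 0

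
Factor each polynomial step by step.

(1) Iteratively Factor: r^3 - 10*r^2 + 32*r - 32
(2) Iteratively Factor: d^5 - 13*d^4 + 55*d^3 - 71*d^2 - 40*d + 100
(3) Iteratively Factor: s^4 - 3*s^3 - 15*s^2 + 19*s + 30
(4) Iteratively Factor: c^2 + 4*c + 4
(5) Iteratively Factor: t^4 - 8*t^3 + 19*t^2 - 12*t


(1) = (r - 4)*(r^2 - 6*r + 8) = (r - 4)^2*(r - 2)
(2) = (d - 2)*(d^4 - 11*d^3 + 33*d^2 - 5*d - 50) = (d - 2)^2*(d^3 - 9*d^2 + 15*d + 25) = (d - 5)*(d - 2)^2*(d^2 - 4*d - 5) = (d - 5)*(d - 2)^2*(d + 1)*(d - 5)
(3) = (s - 2)*(s^3 - s^2 - 17*s - 15) = (s - 2)*(s + 1)*(s^2 - 2*s - 15) = (s - 5)*(s - 2)*(s + 1)*(s + 3)
(4) = (c + 2)*(c + 2)
(5) = (t - 1)*(t^3 - 7*t^2 + 12*t) = t*(t - 1)*(t^2 - 7*t + 12) = t*(t - 3)*(t - 1)*(t - 4)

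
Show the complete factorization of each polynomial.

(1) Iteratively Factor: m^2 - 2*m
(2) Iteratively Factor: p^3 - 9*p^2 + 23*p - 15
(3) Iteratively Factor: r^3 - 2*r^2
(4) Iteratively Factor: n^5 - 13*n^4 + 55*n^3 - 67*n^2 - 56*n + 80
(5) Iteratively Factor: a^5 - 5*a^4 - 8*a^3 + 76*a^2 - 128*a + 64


(1) = (m - 2)*(m)
(2) = (p - 1)*(p^2 - 8*p + 15) = (p - 5)*(p - 1)*(p - 3)
(3) = (r)*(r^2 - 2*r) = r*(r - 2)*(r)
(4) = (n - 4)*(n^4 - 9*n^3 + 19*n^2 + 9*n - 20) = (n - 4)*(n - 1)*(n^3 - 8*n^2 + 11*n + 20) = (n - 5)*(n - 4)*(n - 1)*(n^2 - 3*n - 4) = (n - 5)*(n - 4)^2*(n - 1)*(n + 1)
(5) = (a + 4)*(a^4 - 9*a^3 + 28*a^2 - 36*a + 16) = (a - 2)*(a + 4)*(a^3 - 7*a^2 + 14*a - 8) = (a - 2)^2*(a + 4)*(a^2 - 5*a + 4) = (a - 4)*(a - 2)^2*(a + 4)*(a - 1)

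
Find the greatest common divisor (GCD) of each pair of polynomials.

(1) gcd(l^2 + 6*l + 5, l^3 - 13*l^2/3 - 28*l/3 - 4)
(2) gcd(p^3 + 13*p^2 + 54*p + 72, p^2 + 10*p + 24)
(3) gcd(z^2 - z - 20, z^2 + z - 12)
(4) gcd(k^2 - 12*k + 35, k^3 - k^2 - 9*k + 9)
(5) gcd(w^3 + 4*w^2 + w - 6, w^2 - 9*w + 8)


(1) = l + 1
(2) = gcd((p + 3)*(p + 4)*(p + 6), (p + 4)*(p + 6)) = p^2 + 10*p + 24
(3) = z + 4
(4) = gcd((k - 7)*(k - 5), (k - 3)*(k - 1)*(k + 3)) = 1
(5) = w - 1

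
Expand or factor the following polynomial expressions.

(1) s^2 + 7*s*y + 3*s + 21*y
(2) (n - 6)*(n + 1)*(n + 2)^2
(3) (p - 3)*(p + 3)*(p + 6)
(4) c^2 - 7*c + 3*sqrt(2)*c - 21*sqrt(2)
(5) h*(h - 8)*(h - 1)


(1) = (s + 3)*(s + 7*y)
(2) = n^4 - n^3 - 22*n^2 - 44*n - 24
(3) = p^3 + 6*p^2 - 9*p - 54
(4) = (c - 7)*(c + 3*sqrt(2))
(5) = h^3 - 9*h^2 + 8*h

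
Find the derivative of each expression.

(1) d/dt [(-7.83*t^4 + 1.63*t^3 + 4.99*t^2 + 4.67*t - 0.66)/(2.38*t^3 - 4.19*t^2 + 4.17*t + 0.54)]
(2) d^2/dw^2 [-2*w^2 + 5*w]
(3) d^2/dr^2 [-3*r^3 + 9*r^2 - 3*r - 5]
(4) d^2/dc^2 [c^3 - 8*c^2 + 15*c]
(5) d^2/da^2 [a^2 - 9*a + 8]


(1) = (-18.6354*t^6 + 65.6154*t^5 - 116.6592*t^4 - 25.5478*t^3 + 47.7286*t^2 - 0.1416*t + 5.274)/(5.6644*t^6 - 19.9444*t^5 + 37.4053*t^4 - 32.3742*t^3 + 12.8637*t^2 + 4.5036*t + 0.2916)
(2) = -4
(3) = 18 - 18*r
(4) = 6*c - 16
(5) = 2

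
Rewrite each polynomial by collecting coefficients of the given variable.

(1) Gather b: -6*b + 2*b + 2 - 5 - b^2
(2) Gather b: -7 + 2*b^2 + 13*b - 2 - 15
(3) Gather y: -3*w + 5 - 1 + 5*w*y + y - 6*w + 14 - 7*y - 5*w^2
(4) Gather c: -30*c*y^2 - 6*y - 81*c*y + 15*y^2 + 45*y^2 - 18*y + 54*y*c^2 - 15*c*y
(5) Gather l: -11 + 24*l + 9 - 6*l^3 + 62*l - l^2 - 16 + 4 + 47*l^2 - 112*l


(1) = -b^2 - 4*b - 3
(2) = 2*b^2 + 13*b - 24
(3) = -5*w^2 - 9*w + y*(5*w - 6) + 18
(4) = 54*c^2*y + c*(-30*y^2 - 96*y) + 60*y^2 - 24*y
(5) = -6*l^3 + 46*l^2 - 26*l - 14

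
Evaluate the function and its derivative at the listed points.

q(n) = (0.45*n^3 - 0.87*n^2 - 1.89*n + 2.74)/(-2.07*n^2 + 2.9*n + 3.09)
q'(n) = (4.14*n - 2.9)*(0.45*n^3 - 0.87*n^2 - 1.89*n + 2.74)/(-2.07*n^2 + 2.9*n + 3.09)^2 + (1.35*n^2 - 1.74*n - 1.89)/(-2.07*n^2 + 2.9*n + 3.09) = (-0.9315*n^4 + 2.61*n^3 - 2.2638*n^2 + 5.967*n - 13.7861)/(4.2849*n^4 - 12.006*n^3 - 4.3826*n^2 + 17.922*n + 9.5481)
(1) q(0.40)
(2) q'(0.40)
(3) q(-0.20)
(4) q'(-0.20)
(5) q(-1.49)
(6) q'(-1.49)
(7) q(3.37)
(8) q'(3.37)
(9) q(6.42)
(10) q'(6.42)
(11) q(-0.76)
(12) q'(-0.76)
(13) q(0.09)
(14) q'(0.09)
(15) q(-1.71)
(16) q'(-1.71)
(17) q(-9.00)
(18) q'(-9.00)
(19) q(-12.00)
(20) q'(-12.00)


(1) = 0.48
(2) = -0.76
(3) = 1.27
(4) = -2.56
(5) = -0.37
(6) = -1.21
(7) = -0.35
(8) = -0.35
(9) = -1.16
(10) = -0.24
(11) = -11.23
(12) = -219.93
(13) = 0.77
(14) = -1.19
(15) = -0.15
(16) = -0.82
(17) = 1.99
(18) = -0.23
(19) = 2.66
(20) = -0.22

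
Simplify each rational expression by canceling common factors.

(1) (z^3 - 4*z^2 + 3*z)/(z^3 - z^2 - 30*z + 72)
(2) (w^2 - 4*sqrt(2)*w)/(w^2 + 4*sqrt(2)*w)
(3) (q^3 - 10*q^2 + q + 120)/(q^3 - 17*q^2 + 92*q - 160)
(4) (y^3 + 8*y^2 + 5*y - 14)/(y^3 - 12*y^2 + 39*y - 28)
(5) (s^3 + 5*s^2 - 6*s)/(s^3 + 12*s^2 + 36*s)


(1) = (z^2 - z)/(z^2 + 2*z - 24)
(2) = (w - 4*sqrt(2))/(w + 4*sqrt(2))
(3) = (q + 3)/(q - 4)
(4) = (y^2 + 9*y + 14)/(y^2 - 11*y + 28)
(5) = (s - 1)/(s + 6)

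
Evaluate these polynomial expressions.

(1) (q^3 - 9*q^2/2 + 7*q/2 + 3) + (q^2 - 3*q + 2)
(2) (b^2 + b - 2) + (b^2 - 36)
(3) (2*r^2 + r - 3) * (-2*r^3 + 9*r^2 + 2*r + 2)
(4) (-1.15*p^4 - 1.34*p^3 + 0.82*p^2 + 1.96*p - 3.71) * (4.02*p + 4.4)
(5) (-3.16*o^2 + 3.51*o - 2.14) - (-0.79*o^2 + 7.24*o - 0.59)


(1) = q^3 - 7*q^2/2 + q/2 + 5
(2) = 2*b^2 + b - 38
(3) = -4*r^5 + 16*r^4 + 19*r^3 - 21*r^2 - 4*r - 6
(4) = -4.623*p^5 - 10.4468*p^4 - 2.5996*p^3 + 11.4872*p^2 - 6.2902*p - 16.324
(5) = -2.37*o^2 - 3.73*o - 1.55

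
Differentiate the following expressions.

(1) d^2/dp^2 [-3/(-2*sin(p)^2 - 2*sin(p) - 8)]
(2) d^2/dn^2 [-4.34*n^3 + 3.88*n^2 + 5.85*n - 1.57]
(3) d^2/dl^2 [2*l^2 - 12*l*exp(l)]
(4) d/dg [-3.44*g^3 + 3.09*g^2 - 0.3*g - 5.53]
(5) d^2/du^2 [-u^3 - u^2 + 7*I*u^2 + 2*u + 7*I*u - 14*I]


(1) = 3*(-4*sin(p)^4 - 3*sin(p)^3 + 21*sin(p)^2 + 10*sin(p) - 6)/(2*(sin(p)^2 + sin(p) + 4)^3)
(2) = 7.76 - 26.04*n
(3) = -12*l*exp(l) - 24*exp(l) + 4
(4) = -10.32*g^2 + 6.18*g - 0.3
(5) = -6*u - 2 + 14*I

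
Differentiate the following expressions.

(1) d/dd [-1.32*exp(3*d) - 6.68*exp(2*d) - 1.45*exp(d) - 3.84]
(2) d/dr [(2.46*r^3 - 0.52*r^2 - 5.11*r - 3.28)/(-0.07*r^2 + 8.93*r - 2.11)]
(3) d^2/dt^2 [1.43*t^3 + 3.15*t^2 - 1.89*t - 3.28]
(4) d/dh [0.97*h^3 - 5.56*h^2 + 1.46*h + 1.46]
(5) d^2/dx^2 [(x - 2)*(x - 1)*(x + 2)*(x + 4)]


(1) = (-3.96*exp(2*d) - 13.36*exp(d) - 1.45)*exp(d)
(2) = (-0.1722*r^4 + 43.9356*r^3 - 20.5731*r^2 + 1.7352*r + 40.0725)/(0.0049*r^4 - 1.2502*r^3 + 80.0403*r^2 - 37.6846*r + 4.4521)
(3) = 8.58*t + 6.3
(4) = 2.91*h^2 - 11.12*h + 1.46
(5) = 12*x^2 + 18*x - 16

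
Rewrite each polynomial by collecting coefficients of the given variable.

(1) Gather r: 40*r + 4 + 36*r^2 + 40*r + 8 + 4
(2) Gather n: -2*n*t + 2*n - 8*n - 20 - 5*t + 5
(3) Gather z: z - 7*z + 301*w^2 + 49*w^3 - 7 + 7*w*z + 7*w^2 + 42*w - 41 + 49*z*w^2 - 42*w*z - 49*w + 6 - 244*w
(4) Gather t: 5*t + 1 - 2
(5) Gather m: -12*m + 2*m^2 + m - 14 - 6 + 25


(1) = 36*r^2 + 80*r + 16
(2) = n*(-2*t - 6) - 5*t - 15
(3) = 49*w^3 + 308*w^2 - 251*w + z*(49*w^2 - 35*w - 6) - 42
(4) = 5*t - 1
(5) = 2*m^2 - 11*m + 5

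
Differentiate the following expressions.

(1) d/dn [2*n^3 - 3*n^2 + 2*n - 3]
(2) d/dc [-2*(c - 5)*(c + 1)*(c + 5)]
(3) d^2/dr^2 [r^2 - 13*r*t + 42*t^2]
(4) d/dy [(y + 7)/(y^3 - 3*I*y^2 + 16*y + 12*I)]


(1) = 6*n^2 - 6*n + 2
(2) = -6*c^2 - 4*c + 50
(3) = 2
(4) = (y^3 - 3*I*y^2 + 16*y - (y + 7)*(3*y^2 - 6*I*y + 16) + 12*I)/(y^3 - 3*I*y^2 + 16*y + 12*I)^2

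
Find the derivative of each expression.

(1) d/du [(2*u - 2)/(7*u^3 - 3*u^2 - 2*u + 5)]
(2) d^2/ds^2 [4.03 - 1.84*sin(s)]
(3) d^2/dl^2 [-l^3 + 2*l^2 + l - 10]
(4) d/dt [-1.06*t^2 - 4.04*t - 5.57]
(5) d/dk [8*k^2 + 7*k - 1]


(1) = 2*(-14*u^3 + 24*u^2 - 6*u + 3)/(49*u^6 - 42*u^5 - 19*u^4 + 82*u^3 - 26*u^2 - 20*u + 25)
(2) = 1.84*sin(s)
(3) = 4 - 6*l
(4) = -2.12*t - 4.04
(5) = 16*k + 7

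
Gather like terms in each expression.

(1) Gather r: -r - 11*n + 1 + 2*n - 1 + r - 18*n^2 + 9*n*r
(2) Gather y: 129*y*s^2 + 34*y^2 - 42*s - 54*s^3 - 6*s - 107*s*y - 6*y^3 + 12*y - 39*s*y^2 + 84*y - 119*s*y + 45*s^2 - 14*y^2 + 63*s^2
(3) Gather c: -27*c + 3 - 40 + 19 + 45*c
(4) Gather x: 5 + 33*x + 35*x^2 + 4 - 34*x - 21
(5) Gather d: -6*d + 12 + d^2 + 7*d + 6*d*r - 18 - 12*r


(1) = -18*n^2 + 9*n*r - 9*n
(2) = -54*s^3 + 108*s^2 - 48*s - 6*y^3 + y^2*(20 - 39*s) + y*(129*s^2 - 226*s + 96)
(3) = 18*c - 18
(4) = 35*x^2 - x - 12
(5) = d^2 + d*(6*r + 1) - 12*r - 6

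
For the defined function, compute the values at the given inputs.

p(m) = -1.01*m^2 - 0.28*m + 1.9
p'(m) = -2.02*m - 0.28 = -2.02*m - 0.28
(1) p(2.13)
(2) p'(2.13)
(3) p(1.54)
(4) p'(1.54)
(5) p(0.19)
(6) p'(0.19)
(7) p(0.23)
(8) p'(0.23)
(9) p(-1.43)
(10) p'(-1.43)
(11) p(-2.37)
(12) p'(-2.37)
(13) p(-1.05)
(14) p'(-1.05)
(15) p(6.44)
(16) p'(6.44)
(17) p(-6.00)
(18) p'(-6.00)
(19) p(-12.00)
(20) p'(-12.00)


(1) = -3.28
(2) = -4.58
(3) = -0.93
(4) = -3.39
(5) = 1.81
(6) = -0.66
(7) = 1.78
(8) = -0.74
(9) = 0.24
(10) = 2.61
(11) = -3.11
(12) = 4.51
(13) = 1.08
(14) = 1.84
(15) = -41.79
(16) = -13.29
(17) = -32.78
(18) = 11.84
(19) = -140.18
(20) = 23.96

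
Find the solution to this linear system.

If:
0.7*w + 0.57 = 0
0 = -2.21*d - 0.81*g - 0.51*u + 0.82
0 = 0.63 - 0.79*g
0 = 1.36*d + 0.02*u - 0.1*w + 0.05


Then:
d = -0.11
g = 0.80
u = 0.81
w = -0.81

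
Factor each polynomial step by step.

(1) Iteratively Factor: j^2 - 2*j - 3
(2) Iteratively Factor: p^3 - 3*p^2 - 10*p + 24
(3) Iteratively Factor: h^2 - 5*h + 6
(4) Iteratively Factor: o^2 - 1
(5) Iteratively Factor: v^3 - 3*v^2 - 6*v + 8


(1) = (j + 1)*(j - 3)
(2) = (p - 2)*(p^2 - p - 12) = (p - 4)*(p - 2)*(p + 3)
(3) = (h - 3)*(h - 2)
(4) = (o + 1)*(o - 1)
(5) = (v + 2)*(v^2 - 5*v + 4) = (v - 1)*(v + 2)*(v - 4)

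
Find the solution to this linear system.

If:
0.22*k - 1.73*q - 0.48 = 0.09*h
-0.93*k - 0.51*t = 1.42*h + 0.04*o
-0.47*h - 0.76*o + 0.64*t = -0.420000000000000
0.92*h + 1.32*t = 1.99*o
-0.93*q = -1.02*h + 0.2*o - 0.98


Then:
h = -1.87
k = 11.19
o = -10.40
q = 1.24
t = -14.38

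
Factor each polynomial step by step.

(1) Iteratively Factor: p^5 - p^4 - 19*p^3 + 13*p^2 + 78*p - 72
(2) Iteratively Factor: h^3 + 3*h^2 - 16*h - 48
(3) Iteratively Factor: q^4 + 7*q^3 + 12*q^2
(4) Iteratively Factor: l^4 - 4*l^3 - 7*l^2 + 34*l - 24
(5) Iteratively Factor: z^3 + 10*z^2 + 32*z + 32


(1) = (p + 3)*(p^4 - 4*p^3 - 7*p^2 + 34*p - 24) = (p + 3)^2*(p^3 - 7*p^2 + 14*p - 8) = (p - 4)*(p + 3)^2*(p^2 - 3*p + 2) = (p - 4)*(p - 2)*(p + 3)^2*(p - 1)
(2) = (h + 3)*(h^2 - 16) = (h + 3)*(h + 4)*(h - 4)
(3) = (q + 3)*(q^3 + 4*q^2) = q*(q + 3)*(q^2 + 4*q) = q^2*(q + 3)*(q + 4)
(4) = (l - 2)*(l^3 - 2*l^2 - 11*l + 12) = (l - 4)*(l - 2)*(l^2 + 2*l - 3) = (l - 4)*(l - 2)*(l + 3)*(l - 1)
(5) = (z + 4)*(z^2 + 6*z + 8) = (z + 4)^2*(z + 2)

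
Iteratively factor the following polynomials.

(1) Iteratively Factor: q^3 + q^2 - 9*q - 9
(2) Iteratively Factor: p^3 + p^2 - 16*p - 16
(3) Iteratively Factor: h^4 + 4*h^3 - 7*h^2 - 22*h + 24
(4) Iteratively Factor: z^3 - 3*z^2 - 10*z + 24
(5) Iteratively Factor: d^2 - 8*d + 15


(1) = (q + 3)*(q^2 - 2*q - 3) = (q + 1)*(q + 3)*(q - 3)
(2) = (p + 4)*(p^2 - 3*p - 4) = (p - 4)*(p + 4)*(p + 1)
(3) = (h - 2)*(h^3 + 6*h^2 + 5*h - 12) = (h - 2)*(h + 4)*(h^2 + 2*h - 3) = (h - 2)*(h + 3)*(h + 4)*(h - 1)
(4) = (z + 3)*(z^2 - 6*z + 8) = (z - 2)*(z + 3)*(z - 4)
(5) = (d - 3)*(d - 5)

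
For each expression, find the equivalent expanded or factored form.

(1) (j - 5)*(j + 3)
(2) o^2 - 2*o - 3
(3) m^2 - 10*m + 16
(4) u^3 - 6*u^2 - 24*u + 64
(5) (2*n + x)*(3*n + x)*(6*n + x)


(1) = j^2 - 2*j - 15
(2) = (o - 3)*(o + 1)
(3) = (m - 8)*(m - 2)
(4) = (u - 8)*(u - 2)*(u + 4)
(5) = 36*n^3 + 36*n^2*x + 11*n*x^2 + x^3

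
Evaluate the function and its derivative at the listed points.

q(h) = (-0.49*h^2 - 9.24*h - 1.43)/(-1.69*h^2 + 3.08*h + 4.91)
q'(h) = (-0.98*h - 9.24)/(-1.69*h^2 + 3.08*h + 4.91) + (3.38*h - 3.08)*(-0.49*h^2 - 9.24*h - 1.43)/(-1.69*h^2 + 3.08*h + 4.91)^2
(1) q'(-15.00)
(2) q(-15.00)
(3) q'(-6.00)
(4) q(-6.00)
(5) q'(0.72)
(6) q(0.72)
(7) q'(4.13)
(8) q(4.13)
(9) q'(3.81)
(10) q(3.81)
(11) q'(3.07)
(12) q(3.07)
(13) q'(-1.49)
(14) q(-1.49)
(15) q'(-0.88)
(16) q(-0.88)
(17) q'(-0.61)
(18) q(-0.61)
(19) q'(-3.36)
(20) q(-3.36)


(1) = -0.02
(2) = -0.06
(3) = -0.11
(4) = -0.49
(5) = -1.45
(6) = -1.33
(7) = -2.97
(8) = 4.28
(9) = -5.24
(10) = 5.55
(11) = -95.02
(12) = 22.03
(13) = -5.49
(14) = -3.28
(15) = -57.63
(16) = 7.10
(17) = -7.18
(18) = 1.68
(19) = -0.34
(20) = -0.98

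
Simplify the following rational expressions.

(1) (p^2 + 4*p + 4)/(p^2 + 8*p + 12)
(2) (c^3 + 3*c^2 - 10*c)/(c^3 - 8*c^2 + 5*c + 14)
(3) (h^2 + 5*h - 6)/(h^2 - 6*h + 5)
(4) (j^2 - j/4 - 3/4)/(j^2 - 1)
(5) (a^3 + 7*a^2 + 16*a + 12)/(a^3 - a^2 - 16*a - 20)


(1) = (p + 2)/(p + 6)
(2) = (c^2 + 5*c)/(c^2 - 6*c - 7)
(3) = (h + 6)/(h - 5)
(4) = (4*j + 3)/(4*j + 4)
(5) = (a + 3)/(a - 5)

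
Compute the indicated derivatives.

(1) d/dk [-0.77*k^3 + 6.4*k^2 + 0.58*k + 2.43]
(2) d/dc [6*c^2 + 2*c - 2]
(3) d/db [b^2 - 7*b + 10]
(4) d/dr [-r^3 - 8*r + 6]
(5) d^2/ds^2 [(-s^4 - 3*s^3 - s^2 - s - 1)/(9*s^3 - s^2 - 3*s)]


(1) = -2.31*k^2 + 12.8*k + 0.58
(2) = 12*c + 2
(3) = 2*b - 7
(4) = -3*r^2 - 8
(5) = 2*(-136*s^6 - 495*s^5 - 567*s^4 + 20*s^3 + 78*s^2 - 9*s - 9)/(s^3*(729*s^6 - 243*s^5 - 702*s^4 + 161*s^3 + 234*s^2 - 27*s - 27))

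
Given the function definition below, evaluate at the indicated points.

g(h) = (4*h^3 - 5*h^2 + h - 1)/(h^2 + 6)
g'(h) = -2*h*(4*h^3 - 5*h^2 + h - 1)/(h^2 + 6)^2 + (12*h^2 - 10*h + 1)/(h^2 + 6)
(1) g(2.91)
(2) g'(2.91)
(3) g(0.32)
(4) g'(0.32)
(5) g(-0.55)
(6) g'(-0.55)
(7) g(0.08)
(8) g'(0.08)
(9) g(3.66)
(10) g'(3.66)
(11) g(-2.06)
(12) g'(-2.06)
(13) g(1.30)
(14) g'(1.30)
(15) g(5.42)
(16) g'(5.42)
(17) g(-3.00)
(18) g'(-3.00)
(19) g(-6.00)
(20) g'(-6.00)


(1) = 4.02
(2) = 3.46
(3) = -0.17
(4) = -0.14
(5) = -0.59
(6) = 1.50
(7) = -0.16
(8) = 0.05
(9) = 6.80
(10) = 3.89
(11) = -5.78
(12) = 4.75
(13) = 0.08
(14) = 1.05
(15) = 13.98
(16) = 4.18
(17) = -10.47
(18) = 5.08
(19) = -25.02
(20) = 4.59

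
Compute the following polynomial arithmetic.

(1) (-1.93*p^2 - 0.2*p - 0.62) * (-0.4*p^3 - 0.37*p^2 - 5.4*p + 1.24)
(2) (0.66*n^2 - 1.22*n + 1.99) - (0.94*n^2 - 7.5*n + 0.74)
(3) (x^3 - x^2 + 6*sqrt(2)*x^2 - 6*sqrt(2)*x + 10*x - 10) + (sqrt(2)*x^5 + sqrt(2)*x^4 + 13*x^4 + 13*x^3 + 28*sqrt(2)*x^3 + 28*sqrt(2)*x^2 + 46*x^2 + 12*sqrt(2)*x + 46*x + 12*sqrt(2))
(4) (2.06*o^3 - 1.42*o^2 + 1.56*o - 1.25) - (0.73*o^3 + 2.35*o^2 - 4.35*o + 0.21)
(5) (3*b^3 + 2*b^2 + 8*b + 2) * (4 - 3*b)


(1) = 0.772*p^5 + 0.7941*p^4 + 10.744*p^3 - 1.0838*p^2 + 3.1*p - 0.7688
(2) = -0.28*n^2 + 6.28*n + 1.25
(3) = sqrt(2)*x^5 + sqrt(2)*x^4 + 13*x^4 + 14*x^3 + 28*sqrt(2)*x^3 + 45*x^2 + 34*sqrt(2)*x^2 + 6*sqrt(2)*x + 56*x - 10 + 12*sqrt(2)
(4) = 1.33*o^3 - 3.77*o^2 + 5.91*o - 1.46
(5) = -9*b^4 + 6*b^3 - 16*b^2 + 26*b + 8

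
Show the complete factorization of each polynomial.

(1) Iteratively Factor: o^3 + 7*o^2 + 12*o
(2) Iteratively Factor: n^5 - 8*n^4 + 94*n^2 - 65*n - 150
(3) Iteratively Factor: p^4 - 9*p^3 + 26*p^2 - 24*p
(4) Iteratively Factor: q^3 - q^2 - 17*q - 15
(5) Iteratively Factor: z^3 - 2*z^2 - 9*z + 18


(1) = (o + 3)*(o^2 + 4*o) = o*(o + 3)*(o + 4)
(2) = (n - 5)*(n^4 - 3*n^3 - 15*n^2 + 19*n + 30) = (n - 5)*(n - 2)*(n^3 - n^2 - 17*n - 15) = (n - 5)^2*(n - 2)*(n^2 + 4*n + 3) = (n - 5)^2*(n - 2)*(n + 1)*(n + 3)
(3) = (p)*(p^3 - 9*p^2 + 26*p - 24) = p*(p - 2)*(p^2 - 7*p + 12) = p*(p - 4)*(p - 2)*(p - 3)
(4) = (q + 3)*(q^2 - 4*q - 5) = (q - 5)*(q + 3)*(q + 1)
(5) = (z - 3)*(z^2 + z - 6) = (z - 3)*(z + 3)*(z - 2)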